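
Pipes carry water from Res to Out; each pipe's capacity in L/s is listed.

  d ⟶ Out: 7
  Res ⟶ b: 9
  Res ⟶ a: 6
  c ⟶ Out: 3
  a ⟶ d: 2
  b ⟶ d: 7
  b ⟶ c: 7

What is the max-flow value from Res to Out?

Augment Res→a→d→Out: bottleneck 2, flow now 2.
Augment Res→b→c→Out: bottleneck 3, flow now 5.
Augment Res→b→d→Out: bottleneck 5, flow now 10.
No augmenting path remains; maximum flow = 10.
In the residual graph, reachable from Res: {Res, a, b, c, d}.
Min-cut edges: c→Out (3), d→Out (7); capacity 3 + 7 = 10.
This cut is saturated, so no flow can exceed 10.

10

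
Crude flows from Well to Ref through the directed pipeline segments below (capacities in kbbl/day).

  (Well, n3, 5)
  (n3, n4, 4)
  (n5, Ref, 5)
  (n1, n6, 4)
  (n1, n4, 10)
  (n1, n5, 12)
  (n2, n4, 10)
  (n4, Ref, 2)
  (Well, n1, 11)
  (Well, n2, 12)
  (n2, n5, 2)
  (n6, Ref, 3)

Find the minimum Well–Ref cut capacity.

Augment Well→n1→n4→Ref: bottleneck 2, flow now 2.
Augment Well→n1→n5→Ref: bottleneck 5, flow now 7.
Augment Well→n1→n6→Ref: bottleneck 3, flow now 10.
No augmenting path remains; maximum flow = 10.
By max-flow min-cut, the minimum cut capacity equals the max flow.
In the residual graph, reachable from Well: {Well, n1, n2, n3, n4, n5, n6}.
Min-cut edges: n4→Ref (2), n5→Ref (5), n6→Ref (3); capacity 2 + 5 + 3 = 10.

10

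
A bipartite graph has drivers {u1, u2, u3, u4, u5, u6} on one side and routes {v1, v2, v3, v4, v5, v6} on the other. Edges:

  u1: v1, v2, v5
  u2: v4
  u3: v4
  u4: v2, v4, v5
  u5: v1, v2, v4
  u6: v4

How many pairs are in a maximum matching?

4

Unit-capacity flow: source→left, listed edges, right→sink; max matching = max flow.
Augmenting path u1→v1 (+1); matched 1.
Augmenting path u2→v4 (+1); matched 2.
Augmenting path u4→v2 (+1); matched 3.
Augmenting path u5→v1→u1→v5 (+1); matched 4.
No augmenting path remains; maximum matching = 4.
König certificate: {u1, u4, u5, v4} is a vertex cover of size 4 (every listed pair touches it), so no matching can be larger.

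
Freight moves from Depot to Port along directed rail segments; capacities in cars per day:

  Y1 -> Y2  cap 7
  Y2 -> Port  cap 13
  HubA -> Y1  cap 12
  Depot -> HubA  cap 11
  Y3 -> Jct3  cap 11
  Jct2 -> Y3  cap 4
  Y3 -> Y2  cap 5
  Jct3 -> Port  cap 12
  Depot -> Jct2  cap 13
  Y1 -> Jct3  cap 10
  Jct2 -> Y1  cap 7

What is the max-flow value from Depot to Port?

21

Augment Depot→HubA→Y1→Y2→Port: bottleneck 7, flow now 7.
Augment Depot→HubA→Y1→Jct3→Port: bottleneck 4, flow now 11.
Augment Depot→Jct2→Y1→Jct3→Port: bottleneck 6, flow now 17.
Augment Depot→Jct2→Y3→Y2→Port: bottleneck 4, flow now 21.
No augmenting path remains; maximum flow = 21.
In the residual graph, reachable from Depot: {Depot, HubA, Jct2, Y1}.
Min-cut edges: Jct2→Y3 (4), Y1→Y2 (7), Y1→Jct3 (10); capacity 4 + 7 + 10 = 21.
This cut is saturated, so no flow can exceed 21.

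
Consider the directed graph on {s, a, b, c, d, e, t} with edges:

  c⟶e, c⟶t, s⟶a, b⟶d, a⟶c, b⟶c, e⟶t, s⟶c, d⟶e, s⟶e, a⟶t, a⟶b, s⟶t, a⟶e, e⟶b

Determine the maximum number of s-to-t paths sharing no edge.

4

Assign every edge capacity 1; by Menger, the answer equals the max flow.
Path s→t (+1); total 1.
Path s→a→t (+1); total 2.
Path s→c→t (+1); total 3.
Path s→e→t (+1); total 4.
No residual s→t path; max flow = 4.
Certifying cut of size 4: {s→a, s→c, s→e, s→t}.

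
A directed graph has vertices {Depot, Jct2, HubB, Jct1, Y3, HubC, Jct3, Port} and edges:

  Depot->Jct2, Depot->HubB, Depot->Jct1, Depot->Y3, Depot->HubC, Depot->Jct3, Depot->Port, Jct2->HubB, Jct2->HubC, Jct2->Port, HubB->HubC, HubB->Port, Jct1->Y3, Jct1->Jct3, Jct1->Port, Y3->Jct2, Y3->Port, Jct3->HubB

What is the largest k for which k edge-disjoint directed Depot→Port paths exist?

Assign every edge capacity 1; by Menger, the answer equals the max flow.
Path Depot→Port (+1); total 1.
Path Depot→Jct2→Port (+1); total 2.
Path Depot→HubB→Port (+1); total 3.
Path Depot→Jct1→Port (+1); total 4.
Path Depot→Y3→Port (+1); total 5.
No residual Depot→Port path; max flow = 5.
Certifying cut of size 5: {Depot→Jct1, Depot→Jct2, Depot→Port, Depot→Y3, HubB→Port}.

5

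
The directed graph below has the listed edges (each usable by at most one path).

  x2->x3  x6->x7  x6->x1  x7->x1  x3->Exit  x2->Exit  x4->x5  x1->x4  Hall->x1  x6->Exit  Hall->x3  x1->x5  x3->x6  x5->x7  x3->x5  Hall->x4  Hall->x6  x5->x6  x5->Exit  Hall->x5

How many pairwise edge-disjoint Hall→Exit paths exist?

Assign every edge capacity 1; by Menger, the answer equals the max flow.
Path Hall→x3→Exit (+1); total 1.
Path Hall→x5→Exit (+1); total 2.
Path Hall→x6→Exit (+1); total 3.
No residual Hall→Exit path; max flow = 3.
Certifying cut of size 3: {Hall→x3, x5→Exit, x6→Exit}.

3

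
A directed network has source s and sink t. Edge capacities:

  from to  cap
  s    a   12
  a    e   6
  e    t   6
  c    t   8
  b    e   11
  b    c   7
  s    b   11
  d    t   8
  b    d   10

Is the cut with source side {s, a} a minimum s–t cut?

Yes — it is a minimum cut (capacity 17).

Given cut capacity: 11 + 6 = 17.
Augment s→a→e→t: bottleneck 6, flow now 6.
Augment s→b→c→t: bottleneck 7, flow now 13.
Augment s→b→d→t: bottleneck 4, flow now 17.
No augmenting path remains; maximum flow = 17.
Cut capacity 17 equals the max flow, so it is a minimum cut.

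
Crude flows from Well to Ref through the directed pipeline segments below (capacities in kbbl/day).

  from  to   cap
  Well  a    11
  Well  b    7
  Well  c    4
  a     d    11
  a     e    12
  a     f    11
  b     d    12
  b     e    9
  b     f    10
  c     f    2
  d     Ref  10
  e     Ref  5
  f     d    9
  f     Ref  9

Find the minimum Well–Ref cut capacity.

20

Augment Well→a→d→Ref: bottleneck 10, flow now 10.
Augment Well→a→e→Ref: bottleneck 1, flow now 11.
Augment Well→b→e→Ref: bottleneck 4, flow now 15.
Augment Well→b→f→Ref: bottleneck 3, flow now 18.
Augment Well→c→f→Ref: bottleneck 2, flow now 20.
No augmenting path remains; maximum flow = 20.
By max-flow min-cut, the minimum cut capacity equals the max flow.
In the residual graph, reachable from Well: {Well, c}.
Min-cut edges: Well→a (11), Well→b (7), c→f (2); capacity 11 + 7 + 2 = 20.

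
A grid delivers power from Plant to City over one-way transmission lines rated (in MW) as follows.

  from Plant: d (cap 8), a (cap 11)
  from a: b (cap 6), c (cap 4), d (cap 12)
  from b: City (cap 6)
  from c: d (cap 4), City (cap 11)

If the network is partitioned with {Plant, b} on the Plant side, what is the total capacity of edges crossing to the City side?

Edges leaving {Plant, b}: Plant→a (11), Plant→d (8), b→City (6).
Cut capacity = 11 + 8 + 6 = 25.

25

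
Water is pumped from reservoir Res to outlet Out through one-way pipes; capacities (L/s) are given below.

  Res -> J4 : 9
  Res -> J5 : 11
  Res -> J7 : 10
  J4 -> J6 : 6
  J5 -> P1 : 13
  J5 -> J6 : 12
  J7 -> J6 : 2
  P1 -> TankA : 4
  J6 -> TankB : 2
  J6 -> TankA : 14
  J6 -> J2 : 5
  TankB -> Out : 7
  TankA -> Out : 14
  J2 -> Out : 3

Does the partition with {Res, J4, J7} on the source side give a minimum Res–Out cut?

Yes — it is a minimum cut (capacity 19).

Given cut capacity: 11 + 6 + 2 = 19.
Augment Res→J4→J6→TankB→Out: bottleneck 2, flow now 2.
Augment Res→J4→J6→TankA→Out: bottleneck 4, flow now 6.
Augment Res→J5→P1→TankA→Out: bottleneck 4, flow now 10.
Augment Res→J5→J6→TankA→Out: bottleneck 6, flow now 16.
Augment Res→J5→J6→J2→Out: bottleneck 1, flow now 17.
Augment Res→J7→J6→J2→Out: bottleneck 2, flow now 19.
No augmenting path remains; maximum flow = 19.
Cut capacity 19 equals the max flow, so it is a minimum cut.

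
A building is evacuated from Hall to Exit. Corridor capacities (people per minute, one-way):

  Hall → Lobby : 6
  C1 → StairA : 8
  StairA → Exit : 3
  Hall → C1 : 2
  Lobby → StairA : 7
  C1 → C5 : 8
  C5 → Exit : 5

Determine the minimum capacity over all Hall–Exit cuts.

5

Augment Hall→C1→StairA→Exit: bottleneck 2, flow now 2.
Augment Hall→Lobby→StairA→Exit: bottleneck 1, flow now 3.
Augment Hall→Lobby→StairA→C1→C5→Exit: bottleneck 2, flow now 5. (uses reverse residual edge)
No augmenting path remains; maximum flow = 5.
By max-flow min-cut, the minimum cut capacity equals the max flow.
In the residual graph, reachable from Hall: {Hall, Lobby, StairA}.
Min-cut edges: Hall→C1 (2), StairA→Exit (3); capacity 2 + 3 = 5.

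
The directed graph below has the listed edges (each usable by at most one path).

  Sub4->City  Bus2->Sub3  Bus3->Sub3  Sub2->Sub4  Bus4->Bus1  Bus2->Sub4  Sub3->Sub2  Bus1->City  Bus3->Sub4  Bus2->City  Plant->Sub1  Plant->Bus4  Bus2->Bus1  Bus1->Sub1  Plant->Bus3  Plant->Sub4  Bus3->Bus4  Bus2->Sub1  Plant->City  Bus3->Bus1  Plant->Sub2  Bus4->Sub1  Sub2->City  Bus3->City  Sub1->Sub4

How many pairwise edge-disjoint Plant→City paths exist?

5

Assign every edge capacity 1; by Menger, the answer equals the max flow.
Path Plant→City (+1); total 1.
Path Plant→Bus3→City (+1); total 2.
Path Plant→Sub2→City (+1); total 3.
Path Plant→Sub4→City (+1); total 4.
Path Plant→Bus4→Bus1→City (+1); total 5.
No residual Plant→City path; max flow = 5.
Certifying cut of size 5: {Plant→Bus3, Plant→Bus4, Plant→City, Plant→Sub2, Sub4→City}.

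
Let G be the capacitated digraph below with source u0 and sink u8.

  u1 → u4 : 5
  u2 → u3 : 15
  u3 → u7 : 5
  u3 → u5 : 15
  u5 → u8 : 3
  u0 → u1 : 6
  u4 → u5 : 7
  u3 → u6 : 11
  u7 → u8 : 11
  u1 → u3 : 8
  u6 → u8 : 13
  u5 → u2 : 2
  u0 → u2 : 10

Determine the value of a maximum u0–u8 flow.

Augment u0→u1→u3→u5→u8: bottleneck 3, flow now 3.
Augment u0→u1→u3→u6→u8: bottleneck 3, flow now 6.
Augment u0→u2→u3→u6→u8: bottleneck 8, flow now 14.
Augment u0→u2→u3→u7→u8: bottleneck 2, flow now 16.
No augmenting path remains; maximum flow = 16.
In the residual graph, reachable from u0: {u0}.
Min-cut edges: u0→u1 (6), u0→u2 (10); capacity 6 + 10 = 16.
This cut is saturated, so no flow can exceed 16.

16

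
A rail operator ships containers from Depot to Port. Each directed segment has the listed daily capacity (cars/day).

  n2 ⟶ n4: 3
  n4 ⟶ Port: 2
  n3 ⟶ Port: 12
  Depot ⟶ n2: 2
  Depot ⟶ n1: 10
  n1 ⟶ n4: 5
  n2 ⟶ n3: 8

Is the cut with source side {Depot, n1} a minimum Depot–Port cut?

No — its capacity is 7, but the minimum cut has capacity 4.

Given cut capacity: 2 + 5 = 7.
Augment Depot→n1→n4→Port: bottleneck 2, flow now 2.
Augment Depot→n2→n3→Port: bottleneck 2, flow now 4.
No augmenting path remains; maximum flow = 4.
In the residual graph, reachable from Depot: {Depot, n1, n4}.
Min-cut edges: Depot→n2 (2), n4→Port (2); capacity 2 + 2 = 4.
Cut capacity 7 exceeds the max flow 4, so it is not minimum.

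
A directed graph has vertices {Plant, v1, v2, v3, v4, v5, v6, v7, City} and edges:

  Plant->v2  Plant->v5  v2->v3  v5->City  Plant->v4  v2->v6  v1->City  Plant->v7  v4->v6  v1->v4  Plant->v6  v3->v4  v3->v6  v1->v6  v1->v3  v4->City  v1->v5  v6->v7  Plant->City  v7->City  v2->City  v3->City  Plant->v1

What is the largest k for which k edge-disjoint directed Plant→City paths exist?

6

Assign every edge capacity 1; by Menger, the answer equals the max flow.
Path Plant→City (+1); total 1.
Path Plant→v1→City (+1); total 2.
Path Plant→v2→City (+1); total 3.
Path Plant→v4→City (+1); total 4.
Path Plant→v5→City (+1); total 5.
Path Plant→v7→City (+1); total 6.
No residual Plant→City path; max flow = 6.
Certifying cut of size 6: {Plant→City, Plant→v1, Plant→v2, Plant→v4, Plant→v5, v7→City}.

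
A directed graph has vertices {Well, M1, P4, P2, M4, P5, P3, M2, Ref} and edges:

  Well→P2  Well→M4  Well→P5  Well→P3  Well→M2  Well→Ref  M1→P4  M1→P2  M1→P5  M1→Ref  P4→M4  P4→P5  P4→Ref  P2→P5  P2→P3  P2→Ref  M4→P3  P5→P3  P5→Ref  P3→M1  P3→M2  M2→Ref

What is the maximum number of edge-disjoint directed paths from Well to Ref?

Assign every edge capacity 1; by Menger, the answer equals the max flow.
Path Well→Ref (+1); total 1.
Path Well→P2→Ref (+1); total 2.
Path Well→P5→Ref (+1); total 3.
Path Well→M2→Ref (+1); total 4.
Path Well→P3→M1→Ref (+1); total 5.
No residual Well→Ref path; max flow = 5.
Certifying cut of size 5: {M2→Ref, P3→M1, Well→P2, Well→P5, Well→Ref}.

5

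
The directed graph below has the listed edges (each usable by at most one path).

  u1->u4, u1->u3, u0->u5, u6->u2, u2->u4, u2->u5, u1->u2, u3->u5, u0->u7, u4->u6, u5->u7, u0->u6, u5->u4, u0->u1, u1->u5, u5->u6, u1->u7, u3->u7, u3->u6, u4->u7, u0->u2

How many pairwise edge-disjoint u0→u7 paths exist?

4

Assign every edge capacity 1; by Menger, the answer equals the max flow.
Path u0→u7 (+1); total 1.
Path u0→u1→u7 (+1); total 2.
Path u0→u5→u7 (+1); total 3.
Path u0→u2→u4→u7 (+1); total 4.
No residual u0→u7 path; max flow = 4.
Certifying cut of size 4: {u0→u1, u0→u7, u4→u7, u5→u7}.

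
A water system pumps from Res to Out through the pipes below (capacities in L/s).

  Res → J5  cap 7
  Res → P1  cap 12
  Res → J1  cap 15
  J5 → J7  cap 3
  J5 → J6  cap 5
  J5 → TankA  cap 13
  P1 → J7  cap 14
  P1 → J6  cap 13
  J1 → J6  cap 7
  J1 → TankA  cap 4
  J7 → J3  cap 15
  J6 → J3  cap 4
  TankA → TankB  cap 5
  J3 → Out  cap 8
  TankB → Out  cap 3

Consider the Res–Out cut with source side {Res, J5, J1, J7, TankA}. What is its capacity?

Edges leaving {Res, J5, J1, J7, TankA}: Res→P1 (12), J5→J6 (5), J1→J6 (7), J7→J3 (15), TankA→TankB (5).
Cut capacity = 12 + 5 + 7 + 15 + 5 = 44.

44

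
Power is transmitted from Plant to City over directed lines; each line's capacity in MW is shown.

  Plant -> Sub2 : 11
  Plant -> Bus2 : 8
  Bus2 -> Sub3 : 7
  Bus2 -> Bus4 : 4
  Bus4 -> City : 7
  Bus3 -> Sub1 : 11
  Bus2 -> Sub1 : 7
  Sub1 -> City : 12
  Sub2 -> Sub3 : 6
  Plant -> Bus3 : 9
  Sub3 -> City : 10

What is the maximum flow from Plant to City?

Augment Plant→Bus2→Sub1→City: bottleneck 7, flow now 7.
Augment Plant→Bus2→Bus4→City: bottleneck 1, flow now 8.
Augment Plant→Bus3→Sub1→City: bottleneck 5, flow now 13.
Augment Plant→Sub2→Sub3→City: bottleneck 6, flow now 19.
Augment Plant→Bus3→Sub1→Bus2→Bus4→City: bottleneck 3, flow now 22. (uses reverse residual edge)
Augment Plant→Bus3→Sub1→Bus2→Sub3→City: bottleneck 1, flow now 23. (uses reverse residual edge)
No augmenting path remains; maximum flow = 23.
In the residual graph, reachable from Plant: {Plant, Sub2}.
Min-cut edges: Plant→Bus2 (8), Plant→Bus3 (9), Sub2→Sub3 (6); capacity 8 + 9 + 6 = 23.
This cut is saturated, so no flow can exceed 23.

23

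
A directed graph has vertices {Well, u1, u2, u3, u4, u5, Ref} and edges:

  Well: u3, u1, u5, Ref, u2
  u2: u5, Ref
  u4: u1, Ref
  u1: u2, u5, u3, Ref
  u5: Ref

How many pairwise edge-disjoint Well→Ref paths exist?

4

Assign every edge capacity 1; by Menger, the answer equals the max flow.
Path Well→Ref (+1); total 1.
Path Well→u1→Ref (+1); total 2.
Path Well→u2→Ref (+1); total 3.
Path Well→u5→Ref (+1); total 4.
No residual Well→Ref path; max flow = 4.
Certifying cut of size 4: {Well→Ref, Well→u1, Well→u2, Well→u5}.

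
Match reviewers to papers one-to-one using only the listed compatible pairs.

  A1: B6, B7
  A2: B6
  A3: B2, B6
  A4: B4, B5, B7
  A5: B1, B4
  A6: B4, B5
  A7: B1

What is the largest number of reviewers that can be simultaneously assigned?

6

Unit-capacity flow: source→left, listed edges, right→sink; max matching = max flow.
Augmenting path A1→B6 (+1); matched 1.
Augmenting path A3→B2 (+1); matched 2.
Augmenting path A4→B4 (+1); matched 3.
Augmenting path A5→B1 (+1); matched 4.
Augmenting path A6→B5 (+1); matched 5.
Augmenting path A2→B6→A1→B7 (+1); matched 6.
No augmenting path remains; maximum matching = 6.
König certificate: {A3, B1, B4, B5, B6, B7} is a vertex cover of size 6 (every listed pair touches it), so no matching can be larger.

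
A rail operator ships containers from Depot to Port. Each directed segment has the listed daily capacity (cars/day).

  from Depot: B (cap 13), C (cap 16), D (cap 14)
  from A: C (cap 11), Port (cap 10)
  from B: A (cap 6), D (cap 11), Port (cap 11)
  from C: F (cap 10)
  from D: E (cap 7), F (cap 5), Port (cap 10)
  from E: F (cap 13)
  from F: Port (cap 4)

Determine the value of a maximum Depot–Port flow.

27

Augment Depot→B→Port: bottleneck 11, flow now 11.
Augment Depot→D→Port: bottleneck 10, flow now 21.
Augment Depot→B→A→Port: bottleneck 2, flow now 23.
Augment Depot→C→F→Port: bottleneck 4, flow now 27.
No augmenting path remains; maximum flow = 27.
In the residual graph, reachable from Depot: {Depot, C, D, E, F}.
Min-cut edges: Depot→B (13), D→Port (10), F→Port (4); capacity 13 + 10 + 4 = 27.
This cut is saturated, so no flow can exceed 27.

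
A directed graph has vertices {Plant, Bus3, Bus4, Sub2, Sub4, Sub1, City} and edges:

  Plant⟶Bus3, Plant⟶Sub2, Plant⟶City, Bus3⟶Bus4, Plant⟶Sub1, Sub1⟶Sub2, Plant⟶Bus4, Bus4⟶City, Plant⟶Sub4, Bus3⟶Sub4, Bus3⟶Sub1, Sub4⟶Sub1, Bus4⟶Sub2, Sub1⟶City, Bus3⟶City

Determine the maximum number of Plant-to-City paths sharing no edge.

4

Assign every edge capacity 1; by Menger, the answer equals the max flow.
Path Plant→City (+1); total 1.
Path Plant→Bus3→City (+1); total 2.
Path Plant→Bus4→City (+1); total 3.
Path Plant→Sub1→City (+1); total 4.
No residual Plant→City path; max flow = 4.
Certifying cut of size 4: {Plant→Bus3, Plant→Bus4, Plant→City, Sub1→City}.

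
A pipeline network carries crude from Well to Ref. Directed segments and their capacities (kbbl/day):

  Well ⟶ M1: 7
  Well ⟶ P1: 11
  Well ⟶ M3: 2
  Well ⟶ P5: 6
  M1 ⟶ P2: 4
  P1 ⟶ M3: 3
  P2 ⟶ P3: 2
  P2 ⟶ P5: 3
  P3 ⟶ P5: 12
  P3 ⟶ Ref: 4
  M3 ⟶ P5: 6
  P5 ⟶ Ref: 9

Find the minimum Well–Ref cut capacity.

11

Augment Well→P5→Ref: bottleneck 6, flow now 6.
Augment Well→M3→P5→Ref: bottleneck 2, flow now 8.
Augment Well→M1→P2→P3→Ref: bottleneck 2, flow now 10.
Augment Well→M1→P2→P5→Ref: bottleneck 1, flow now 11.
No augmenting path remains; maximum flow = 11.
By max-flow min-cut, the minimum cut capacity equals the max flow.
In the residual graph, reachable from Well: {Well, M1, P1, P2, M3, P5}.
Min-cut edges: P2→P3 (2), P5→Ref (9); capacity 2 + 9 = 11.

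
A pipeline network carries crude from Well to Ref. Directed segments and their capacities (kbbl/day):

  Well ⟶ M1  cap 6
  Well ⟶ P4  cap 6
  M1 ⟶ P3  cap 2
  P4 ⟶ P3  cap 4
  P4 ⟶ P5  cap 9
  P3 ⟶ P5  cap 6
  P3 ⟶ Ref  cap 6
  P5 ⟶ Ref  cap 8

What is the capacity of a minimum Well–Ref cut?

8

Augment Well→M1→P3→Ref: bottleneck 2, flow now 2.
Augment Well→P4→P3→Ref: bottleneck 4, flow now 6.
Augment Well→P4→P5→Ref: bottleneck 2, flow now 8.
No augmenting path remains; maximum flow = 8.
By max-flow min-cut, the minimum cut capacity equals the max flow.
In the residual graph, reachable from Well: {Well, M1}.
Min-cut edges: Well→P4 (6), M1→P3 (2); capacity 6 + 2 = 8.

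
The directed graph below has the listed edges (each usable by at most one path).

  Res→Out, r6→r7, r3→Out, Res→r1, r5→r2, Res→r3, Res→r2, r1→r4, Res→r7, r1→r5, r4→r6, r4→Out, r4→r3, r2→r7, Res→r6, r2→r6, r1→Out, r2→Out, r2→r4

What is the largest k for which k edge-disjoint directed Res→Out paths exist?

Assign every edge capacity 1; by Menger, the answer equals the max flow.
Path Res→Out (+1); total 1.
Path Res→r1→Out (+1); total 2.
Path Res→r2→Out (+1); total 3.
Path Res→r3→Out (+1); total 4.
No residual Res→Out path; max flow = 4.
Certifying cut of size 4: {Res→Out, Res→r1, Res→r2, Res→r3}.

4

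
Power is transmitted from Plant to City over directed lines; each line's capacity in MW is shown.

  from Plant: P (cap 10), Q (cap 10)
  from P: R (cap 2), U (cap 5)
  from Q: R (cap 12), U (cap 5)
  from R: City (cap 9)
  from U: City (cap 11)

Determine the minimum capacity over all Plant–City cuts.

Augment Plant→P→R→City: bottleneck 2, flow now 2.
Augment Plant→P→U→City: bottleneck 5, flow now 7.
Augment Plant→Q→R→City: bottleneck 7, flow now 14.
Augment Plant→Q→U→City: bottleneck 3, flow now 17.
No augmenting path remains; maximum flow = 17.
By max-flow min-cut, the minimum cut capacity equals the max flow.
In the residual graph, reachable from Plant: {Plant, P}.
Min-cut edges: Plant→Q (10), P→R (2), P→U (5); capacity 10 + 2 + 5 = 17.

17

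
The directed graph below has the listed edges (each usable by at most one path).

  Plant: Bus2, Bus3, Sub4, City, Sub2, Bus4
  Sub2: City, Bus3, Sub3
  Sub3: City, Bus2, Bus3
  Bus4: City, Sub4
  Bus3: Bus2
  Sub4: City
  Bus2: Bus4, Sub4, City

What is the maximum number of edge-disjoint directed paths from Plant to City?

5

Assign every edge capacity 1; by Menger, the answer equals the max flow.
Path Plant→City (+1); total 1.
Path Plant→Bus2→City (+1); total 2.
Path Plant→Sub2→City (+1); total 3.
Path Plant→Bus4→City (+1); total 4.
Path Plant→Sub4→City (+1); total 5.
No residual Plant→City path; max flow = 5.
Certifying cut of size 5: {Bus2→City, Bus4→City, Plant→City, Plant→Sub2, Sub4→City}.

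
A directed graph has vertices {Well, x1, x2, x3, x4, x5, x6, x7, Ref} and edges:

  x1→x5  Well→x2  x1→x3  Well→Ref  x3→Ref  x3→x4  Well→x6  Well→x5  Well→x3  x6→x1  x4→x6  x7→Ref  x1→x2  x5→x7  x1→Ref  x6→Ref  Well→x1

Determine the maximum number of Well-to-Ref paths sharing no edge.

5

Assign every edge capacity 1; by Menger, the answer equals the max flow.
Path Well→Ref (+1); total 1.
Path Well→x1→Ref (+1); total 2.
Path Well→x3→Ref (+1); total 3.
Path Well→x6→Ref (+1); total 4.
Path Well→x5→x7→Ref (+1); total 5.
No residual Well→Ref path; max flow = 5.
Certifying cut of size 5: {Well→Ref, Well→x1, Well→x3, Well→x5, Well→x6}.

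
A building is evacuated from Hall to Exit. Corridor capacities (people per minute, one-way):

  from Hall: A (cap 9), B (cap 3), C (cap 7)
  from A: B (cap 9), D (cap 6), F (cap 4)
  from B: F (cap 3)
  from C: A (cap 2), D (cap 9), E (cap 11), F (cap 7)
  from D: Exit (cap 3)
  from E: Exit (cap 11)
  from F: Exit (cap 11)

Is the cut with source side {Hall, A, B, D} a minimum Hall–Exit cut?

Yes — it is a minimum cut (capacity 17).

Given cut capacity: 7 + 4 + 3 + 3 = 17.
Augment Hall→A→D→Exit: bottleneck 3, flow now 3.
Augment Hall→A→F→Exit: bottleneck 4, flow now 7.
Augment Hall→B→F→Exit: bottleneck 3, flow now 10.
Augment Hall→C→E→Exit: bottleneck 7, flow now 17.
No augmenting path remains; maximum flow = 17.
Cut capacity 17 equals the max flow, so it is a minimum cut.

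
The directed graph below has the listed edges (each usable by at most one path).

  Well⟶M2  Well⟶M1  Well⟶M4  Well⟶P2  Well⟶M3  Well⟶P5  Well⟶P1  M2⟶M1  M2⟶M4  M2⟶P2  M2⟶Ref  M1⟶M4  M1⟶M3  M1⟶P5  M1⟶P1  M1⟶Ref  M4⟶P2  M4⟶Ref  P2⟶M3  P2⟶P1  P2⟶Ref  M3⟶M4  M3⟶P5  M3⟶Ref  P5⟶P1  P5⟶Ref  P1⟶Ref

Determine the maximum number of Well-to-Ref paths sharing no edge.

Assign every edge capacity 1; by Menger, the answer equals the max flow.
Path Well→M2→Ref (+1); total 1.
Path Well→M1→Ref (+1); total 2.
Path Well→M4→Ref (+1); total 3.
Path Well→P2→Ref (+1); total 4.
Path Well→M3→Ref (+1); total 5.
Path Well→P5→Ref (+1); total 6.
Path Well→P1→Ref (+1); total 7.
No residual Well→Ref path; max flow = 7.
Certifying cut of size 7: {Well→M1, Well→M2, Well→M3, Well→M4, Well→P1, Well→P2, Well→P5}.

7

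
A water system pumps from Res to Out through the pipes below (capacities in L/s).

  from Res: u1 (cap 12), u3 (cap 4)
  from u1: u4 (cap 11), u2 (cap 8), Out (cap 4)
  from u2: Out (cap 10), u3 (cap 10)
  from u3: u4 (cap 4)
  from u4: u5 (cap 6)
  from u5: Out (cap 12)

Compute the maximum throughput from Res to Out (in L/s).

16

Augment Res→u1→Out: bottleneck 4, flow now 4.
Augment Res→u1→u2→Out: bottleneck 8, flow now 12.
Augment Res→u3→u4→u5→Out: bottleneck 4, flow now 16.
No augmenting path remains; maximum flow = 16.
In the residual graph, reachable from Res: {Res}.
Min-cut edges: Res→u1 (12), Res→u3 (4); capacity 12 + 4 = 16.
This cut is saturated, so no flow can exceed 16.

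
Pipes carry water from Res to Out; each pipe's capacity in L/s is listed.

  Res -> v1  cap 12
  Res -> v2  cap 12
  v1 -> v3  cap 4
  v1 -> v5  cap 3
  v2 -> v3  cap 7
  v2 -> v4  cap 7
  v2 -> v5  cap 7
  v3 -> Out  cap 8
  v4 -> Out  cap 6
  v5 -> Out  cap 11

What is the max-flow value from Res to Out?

Augment Res→v1→v3→Out: bottleneck 4, flow now 4.
Augment Res→v1→v5→Out: bottleneck 3, flow now 7.
Augment Res→v2→v3→Out: bottleneck 4, flow now 11.
Augment Res→v2→v4→Out: bottleneck 6, flow now 17.
Augment Res→v2→v5→Out: bottleneck 2, flow now 19.
No augmenting path remains; maximum flow = 19.
In the residual graph, reachable from Res: {Res, v1}.
Min-cut edges: Res→v2 (12), v1→v3 (4), v1→v5 (3); capacity 12 + 4 + 3 = 19.
This cut is saturated, so no flow can exceed 19.

19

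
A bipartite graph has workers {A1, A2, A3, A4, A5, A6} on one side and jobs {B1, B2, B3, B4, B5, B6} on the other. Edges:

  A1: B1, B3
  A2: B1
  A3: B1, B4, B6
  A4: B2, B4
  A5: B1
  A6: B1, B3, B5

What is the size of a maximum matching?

5

Unit-capacity flow: source→left, listed edges, right→sink; max matching = max flow.
Augmenting path A1→B1 (+1); matched 1.
Augmenting path A3→B4 (+1); matched 2.
Augmenting path A4→B2 (+1); matched 3.
Augmenting path A6→B3 (+1); matched 4.
Augmenting path A2→B1→A1→B3→A6→B5 (+1); matched 5.
No augmenting path remains; maximum matching = 5.
König certificate: {A1, A3, A4, A6, B1} is a vertex cover of size 5 (every listed pair touches it), so no matching can be larger.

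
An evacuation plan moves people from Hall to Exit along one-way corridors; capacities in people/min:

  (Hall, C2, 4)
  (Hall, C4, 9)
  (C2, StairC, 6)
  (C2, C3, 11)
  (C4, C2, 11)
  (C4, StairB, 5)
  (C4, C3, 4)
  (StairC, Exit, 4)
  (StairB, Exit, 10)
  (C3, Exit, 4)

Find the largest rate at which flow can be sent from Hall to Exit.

13

Augment Hall→C2→StairC→Exit: bottleneck 4, flow now 4.
Augment Hall→C4→StairB→Exit: bottleneck 5, flow now 9.
Augment Hall→C4→C3→Exit: bottleneck 4, flow now 13.
No augmenting path remains; maximum flow = 13.
In the residual graph, reachable from Hall: {Hall}.
Min-cut edges: Hall→C2 (4), Hall→C4 (9); capacity 4 + 9 = 13.
This cut is saturated, so no flow can exceed 13.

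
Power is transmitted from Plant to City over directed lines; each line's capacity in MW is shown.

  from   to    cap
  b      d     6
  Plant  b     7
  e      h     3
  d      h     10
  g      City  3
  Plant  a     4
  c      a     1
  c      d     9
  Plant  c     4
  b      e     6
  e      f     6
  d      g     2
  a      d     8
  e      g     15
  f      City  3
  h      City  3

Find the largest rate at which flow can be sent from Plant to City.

Augment Plant→a→d→g→City: bottleneck 2, flow now 2.
Augment Plant→a→d→h→City: bottleneck 2, flow now 4.
Augment Plant→b→d→h→City: bottleneck 1, flow now 5.
Augment Plant→b→e→f→City: bottleneck 3, flow now 8.
Augment Plant→b→e→g→City: bottleneck 1, flow now 9.
No augmenting path remains; maximum flow = 9.
In the residual graph, reachable from Plant: {Plant, a, b, c, d, e, f, g, h}.
Min-cut edges: f→City (3), g→City (3), h→City (3); capacity 3 + 3 + 3 = 9.
This cut is saturated, so no flow can exceed 9.

9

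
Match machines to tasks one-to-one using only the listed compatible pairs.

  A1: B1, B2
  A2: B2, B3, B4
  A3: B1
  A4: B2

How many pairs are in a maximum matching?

3

Unit-capacity flow: source→left, listed edges, right→sink; max matching = max flow.
Augmenting path A1→B1 (+1); matched 1.
Augmenting path A2→B2 (+1); matched 2.
Augmenting path A4→B2→A2→B3 (+1); matched 3.
No augmenting path remains; maximum matching = 3.
König certificate: {A2, B1, B2} is a vertex cover of size 3 (every listed pair touches it), so no matching can be larger.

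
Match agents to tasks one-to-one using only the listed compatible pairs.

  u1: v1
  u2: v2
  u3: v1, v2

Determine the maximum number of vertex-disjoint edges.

2

Unit-capacity flow: source→left, listed edges, right→sink; max matching = max flow.
Augmenting path u1→v1 (+1); matched 1.
Augmenting path u2→v2 (+1); matched 2.
No augmenting path remains; maximum matching = 2.
König certificate: {v1, v2} is a vertex cover of size 2 (every listed pair touches it), so no matching can be larger.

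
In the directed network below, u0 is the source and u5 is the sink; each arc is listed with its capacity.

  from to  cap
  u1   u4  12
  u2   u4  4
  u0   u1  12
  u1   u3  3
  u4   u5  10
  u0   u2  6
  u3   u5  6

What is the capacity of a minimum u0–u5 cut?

Augment u0→u1→u3→u5: bottleneck 3, flow now 3.
Augment u0→u1→u4→u5: bottleneck 9, flow now 12.
Augment u0→u2→u4→u5: bottleneck 1, flow now 13.
No augmenting path remains; maximum flow = 13.
By max-flow min-cut, the minimum cut capacity equals the max flow.
In the residual graph, reachable from u0: {u0, u1, u2, u4}.
Min-cut edges: u1→u3 (3), u4→u5 (10); capacity 3 + 10 = 13.

13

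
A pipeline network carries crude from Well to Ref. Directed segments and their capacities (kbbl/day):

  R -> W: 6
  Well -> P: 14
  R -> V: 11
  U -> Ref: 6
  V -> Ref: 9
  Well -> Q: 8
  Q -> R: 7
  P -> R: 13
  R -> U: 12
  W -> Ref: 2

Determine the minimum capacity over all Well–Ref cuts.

17

Augment Well→P→R→U→Ref: bottleneck 6, flow now 6.
Augment Well→P→R→V→Ref: bottleneck 7, flow now 13.
Augment Well→Q→R→V→Ref: bottleneck 2, flow now 15.
Augment Well→Q→R→W→Ref: bottleneck 2, flow now 17.
No augmenting path remains; maximum flow = 17.
By max-flow min-cut, the minimum cut capacity equals the max flow.
In the residual graph, reachable from Well: {Well, P, Q, R, U, V, W}.
Min-cut edges: U→Ref (6), V→Ref (9), W→Ref (2); capacity 6 + 9 + 2 = 17.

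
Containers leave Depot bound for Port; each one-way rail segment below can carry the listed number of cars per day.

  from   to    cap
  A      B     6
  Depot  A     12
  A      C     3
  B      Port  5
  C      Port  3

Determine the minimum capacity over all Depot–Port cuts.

8

Augment Depot→A→B→Port: bottleneck 5, flow now 5.
Augment Depot→A→C→Port: bottleneck 3, flow now 8.
No augmenting path remains; maximum flow = 8.
By max-flow min-cut, the minimum cut capacity equals the max flow.
In the residual graph, reachable from Depot: {Depot, A, B}.
Min-cut edges: A→C (3), B→Port (5); capacity 3 + 5 = 8.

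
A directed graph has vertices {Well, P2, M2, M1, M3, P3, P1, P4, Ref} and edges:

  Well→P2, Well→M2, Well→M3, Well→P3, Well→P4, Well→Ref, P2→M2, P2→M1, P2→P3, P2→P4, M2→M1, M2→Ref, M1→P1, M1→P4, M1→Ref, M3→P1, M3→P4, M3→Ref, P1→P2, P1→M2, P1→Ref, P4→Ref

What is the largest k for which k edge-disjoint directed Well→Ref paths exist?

5

Assign every edge capacity 1; by Menger, the answer equals the max flow.
Path Well→Ref (+1); total 1.
Path Well→M2→Ref (+1); total 2.
Path Well→M3→Ref (+1); total 3.
Path Well→P4→Ref (+1); total 4.
Path Well→P2→M1→Ref (+1); total 5.
No residual Well→Ref path; max flow = 5.
Certifying cut of size 5: {Well→M2, Well→M3, Well→P2, Well→P4, Well→Ref}.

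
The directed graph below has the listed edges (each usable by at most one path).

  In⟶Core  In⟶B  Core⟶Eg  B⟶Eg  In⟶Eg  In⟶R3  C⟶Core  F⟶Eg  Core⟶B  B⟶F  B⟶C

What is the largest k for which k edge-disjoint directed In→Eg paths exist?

3

Assign every edge capacity 1; by Menger, the answer equals the max flow.
Path In→Eg (+1); total 1.
Path In→Core→Eg (+1); total 2.
Path In→B→Eg (+1); total 3.
No residual In→Eg path; max flow = 3.
Certifying cut of size 3: {In→B, In→Core, In→Eg}.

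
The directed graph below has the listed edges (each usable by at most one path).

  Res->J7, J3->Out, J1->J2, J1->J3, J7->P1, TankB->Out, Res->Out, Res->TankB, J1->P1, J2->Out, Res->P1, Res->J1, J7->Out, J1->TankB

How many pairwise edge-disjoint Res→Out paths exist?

Assign every edge capacity 1; by Menger, the answer equals the max flow.
Path Res→Out (+1); total 1.
Path Res→J7→Out (+1); total 2.
Path Res→TankB→Out (+1); total 3.
Path Res→J1→J3→Out (+1); total 4.
No residual Res→Out path; max flow = 4.
Certifying cut of size 4: {Res→J1, Res→J7, Res→Out, Res→TankB}.

4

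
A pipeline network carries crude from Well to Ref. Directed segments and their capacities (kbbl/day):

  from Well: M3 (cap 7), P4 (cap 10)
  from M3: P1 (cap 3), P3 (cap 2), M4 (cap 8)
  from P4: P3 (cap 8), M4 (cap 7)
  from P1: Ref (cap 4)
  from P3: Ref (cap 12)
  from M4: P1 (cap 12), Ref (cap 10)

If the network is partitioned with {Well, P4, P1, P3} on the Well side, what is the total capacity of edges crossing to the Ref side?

Edges leaving {Well, P4, P1, P3}: Well→M3 (7), P4→M4 (7), P1→Ref (4), P3→Ref (12).
Cut capacity = 7 + 7 + 4 + 12 = 30.

30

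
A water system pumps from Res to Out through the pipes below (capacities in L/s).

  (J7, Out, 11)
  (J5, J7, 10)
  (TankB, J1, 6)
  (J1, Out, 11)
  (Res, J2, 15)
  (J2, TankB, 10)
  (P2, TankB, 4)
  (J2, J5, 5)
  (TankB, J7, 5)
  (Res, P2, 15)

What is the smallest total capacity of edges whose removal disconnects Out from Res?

16

Augment Res→P2→TankB→J7→Out: bottleneck 4, flow now 4.
Augment Res→J2→TankB→J7→Out: bottleneck 1, flow now 5.
Augment Res→J2→TankB→J1→Out: bottleneck 6, flow now 11.
Augment Res→J2→J5→J7→Out: bottleneck 5, flow now 16.
No augmenting path remains; maximum flow = 16.
By max-flow min-cut, the minimum cut capacity equals the max flow.
In the residual graph, reachable from Res: {Res, P2, J2, TankB}.
Min-cut edges: J2→J5 (5), TankB→J7 (5), TankB→J1 (6); capacity 5 + 5 + 6 = 16.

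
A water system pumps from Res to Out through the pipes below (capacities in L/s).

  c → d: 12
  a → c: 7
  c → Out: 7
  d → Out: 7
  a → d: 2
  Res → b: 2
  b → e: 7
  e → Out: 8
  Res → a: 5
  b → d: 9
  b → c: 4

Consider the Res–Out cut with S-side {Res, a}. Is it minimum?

Given cut capacity: 2 + 7 + 2 = 11.
Augment Res→a→c→Out: bottleneck 5, flow now 5.
Augment Res→b→c→Out: bottleneck 2, flow now 7.
No augmenting path remains; maximum flow = 7.
In the residual graph, reachable from Res: {Res}.
Min-cut edges: Res→a (5), Res→b (2); capacity 5 + 2 = 7.
Cut capacity 11 exceeds the max flow 7, so it is not minimum.

No — its capacity is 11, but the minimum cut has capacity 7.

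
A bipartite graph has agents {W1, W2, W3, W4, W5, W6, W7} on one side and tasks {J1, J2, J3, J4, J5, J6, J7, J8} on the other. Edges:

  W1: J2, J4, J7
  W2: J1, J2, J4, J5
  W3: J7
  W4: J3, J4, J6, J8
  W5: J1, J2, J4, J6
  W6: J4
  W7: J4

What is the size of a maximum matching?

6

Unit-capacity flow: source→left, listed edges, right→sink; max matching = max flow.
Augmenting path W1→J2 (+1); matched 1.
Augmenting path W2→J1 (+1); matched 2.
Augmenting path W3→J7 (+1); matched 3.
Augmenting path W4→J3 (+1); matched 4.
Augmenting path W5→J4 (+1); matched 5.
Augmenting path W6→J4→W5→J6 (+1); matched 6.
No augmenting path remains; maximum matching = 6.
König certificate: {W1, W2, W3, W4, W5, J4} is a vertex cover of size 6 (every listed pair touches it), so no matching can be larger.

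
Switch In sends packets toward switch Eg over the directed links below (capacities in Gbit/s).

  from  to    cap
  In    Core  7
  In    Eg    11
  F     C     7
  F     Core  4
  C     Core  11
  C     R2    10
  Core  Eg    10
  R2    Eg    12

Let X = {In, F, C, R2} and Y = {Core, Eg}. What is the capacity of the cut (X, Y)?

Edges leaving {In, F, C, R2}: In→Core (7), In→Eg (11), F→Core (4), C→Core (11), R2→Eg (12).
Cut capacity = 7 + 11 + 4 + 11 + 12 = 45.

45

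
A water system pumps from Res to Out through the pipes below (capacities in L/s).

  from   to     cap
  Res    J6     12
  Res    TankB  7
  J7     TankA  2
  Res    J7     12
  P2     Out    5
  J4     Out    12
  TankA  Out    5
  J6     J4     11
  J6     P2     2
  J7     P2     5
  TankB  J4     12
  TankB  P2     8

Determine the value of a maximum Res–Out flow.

19

Augment Res→TankB→P2→Out: bottleneck 5, flow now 5.
Augment Res→TankB→J4→Out: bottleneck 2, flow now 7.
Augment Res→J6→J4→Out: bottleneck 10, flow now 17.
Augment Res→J7→TankA→Out: bottleneck 2, flow now 19.
No augmenting path remains; maximum flow = 19.
In the residual graph, reachable from Res: {Res, TankB, J6, J7, P2, J4}.
Min-cut edges: J7→TankA (2), P2→Out (5), J4→Out (12); capacity 2 + 5 + 12 = 19.
This cut is saturated, so no flow can exceed 19.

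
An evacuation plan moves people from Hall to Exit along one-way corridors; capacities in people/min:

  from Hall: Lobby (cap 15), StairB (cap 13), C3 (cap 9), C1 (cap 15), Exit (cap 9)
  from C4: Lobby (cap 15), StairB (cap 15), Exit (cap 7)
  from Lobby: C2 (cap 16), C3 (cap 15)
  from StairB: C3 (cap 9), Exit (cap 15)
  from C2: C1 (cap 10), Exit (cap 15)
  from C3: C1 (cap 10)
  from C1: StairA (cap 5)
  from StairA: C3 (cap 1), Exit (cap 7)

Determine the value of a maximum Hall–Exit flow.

Augment Hall→Exit: bottleneck 9, flow now 9.
Augment Hall→StairB→Exit: bottleneck 13, flow now 22.
Augment Hall→Lobby→C2→Exit: bottleneck 15, flow now 37.
Augment Hall→C1→StairA→Exit: bottleneck 5, flow now 42.
No augmenting path remains; maximum flow = 42.
In the residual graph, reachable from Hall: {Hall, C3, C1}.
Min-cut edges: Hall→Lobby (15), Hall→StairB (13), Hall→Exit (9), C1→StairA (5); capacity 15 + 13 + 9 + 5 = 42.
This cut is saturated, so no flow can exceed 42.

42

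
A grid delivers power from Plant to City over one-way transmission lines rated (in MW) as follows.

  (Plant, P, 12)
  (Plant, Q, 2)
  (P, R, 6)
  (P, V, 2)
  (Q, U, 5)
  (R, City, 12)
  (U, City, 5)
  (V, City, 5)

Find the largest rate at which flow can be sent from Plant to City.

Augment Plant→P→R→City: bottleneck 6, flow now 6.
Augment Plant→P→V→City: bottleneck 2, flow now 8.
Augment Plant→Q→U→City: bottleneck 2, flow now 10.
No augmenting path remains; maximum flow = 10.
In the residual graph, reachable from Plant: {Plant, P}.
Min-cut edges: Plant→Q (2), P→R (6), P→V (2); capacity 2 + 6 + 2 = 10.
This cut is saturated, so no flow can exceed 10.

10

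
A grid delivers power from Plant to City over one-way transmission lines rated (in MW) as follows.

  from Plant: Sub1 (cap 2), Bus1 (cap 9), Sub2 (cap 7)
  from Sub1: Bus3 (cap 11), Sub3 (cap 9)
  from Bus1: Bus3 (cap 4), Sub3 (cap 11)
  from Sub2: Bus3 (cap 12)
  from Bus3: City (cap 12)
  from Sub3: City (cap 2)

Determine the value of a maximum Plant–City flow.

Augment Plant→Sub1→Bus3→City: bottleneck 2, flow now 2.
Augment Plant→Bus1→Bus3→City: bottleneck 4, flow now 6.
Augment Plant→Bus1→Sub3→City: bottleneck 2, flow now 8.
Augment Plant→Sub2→Bus3→City: bottleneck 6, flow now 14.
No augmenting path remains; maximum flow = 14.
In the residual graph, reachable from Plant: {Plant, Sub1, Bus1, Sub2, Bus3, Sub3}.
Min-cut edges: Bus3→City (12), Sub3→City (2); capacity 12 + 2 = 14.
This cut is saturated, so no flow can exceed 14.

14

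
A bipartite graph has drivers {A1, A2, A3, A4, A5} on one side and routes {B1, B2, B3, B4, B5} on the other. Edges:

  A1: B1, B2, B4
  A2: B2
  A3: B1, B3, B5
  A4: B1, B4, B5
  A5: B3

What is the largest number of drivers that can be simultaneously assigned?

Unit-capacity flow: source→left, listed edges, right→sink; max matching = max flow.
Augmenting path A1→B1 (+1); matched 1.
Augmenting path A2→B2 (+1); matched 2.
Augmenting path A3→B3 (+1); matched 3.
Augmenting path A4→B4 (+1); matched 4.
Augmenting path A5→B3→A3→B5 (+1); matched 5.
No augmenting path remains; maximum matching = 5.
König certificate: {A1, A2, A3, A4, A5} is a vertex cover of size 5 (every listed pair touches it), so no matching can be larger.

5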